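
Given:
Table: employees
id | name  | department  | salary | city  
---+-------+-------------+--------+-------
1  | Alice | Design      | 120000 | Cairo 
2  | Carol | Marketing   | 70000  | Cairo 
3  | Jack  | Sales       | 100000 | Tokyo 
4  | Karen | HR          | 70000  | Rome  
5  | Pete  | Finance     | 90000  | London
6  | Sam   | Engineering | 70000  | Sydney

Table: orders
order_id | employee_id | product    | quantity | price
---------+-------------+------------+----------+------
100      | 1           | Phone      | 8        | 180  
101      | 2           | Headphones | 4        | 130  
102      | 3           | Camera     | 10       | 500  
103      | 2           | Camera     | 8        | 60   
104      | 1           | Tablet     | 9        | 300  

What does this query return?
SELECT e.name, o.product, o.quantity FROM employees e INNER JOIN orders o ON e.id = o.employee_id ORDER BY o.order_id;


Joining employees.id = orders.employee_id:
  employee Alice (id=1) -> order Phone
  employee Carol (id=2) -> order Headphones
  employee Jack (id=3) -> order Camera
  employee Carol (id=2) -> order Camera
  employee Alice (id=1) -> order Tablet


5 rows:
Alice, Phone, 8
Carol, Headphones, 4
Jack, Camera, 10
Carol, Camera, 8
Alice, Tablet, 9


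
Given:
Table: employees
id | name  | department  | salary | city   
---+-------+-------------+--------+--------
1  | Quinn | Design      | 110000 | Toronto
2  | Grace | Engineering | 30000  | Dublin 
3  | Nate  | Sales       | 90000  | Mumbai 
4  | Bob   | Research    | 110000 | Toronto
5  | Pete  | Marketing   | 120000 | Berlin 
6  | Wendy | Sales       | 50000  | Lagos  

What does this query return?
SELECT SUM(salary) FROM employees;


SUM(salary) = 110000 + 30000 + 90000 + 110000 + 120000 + 50000 = 510000

510000


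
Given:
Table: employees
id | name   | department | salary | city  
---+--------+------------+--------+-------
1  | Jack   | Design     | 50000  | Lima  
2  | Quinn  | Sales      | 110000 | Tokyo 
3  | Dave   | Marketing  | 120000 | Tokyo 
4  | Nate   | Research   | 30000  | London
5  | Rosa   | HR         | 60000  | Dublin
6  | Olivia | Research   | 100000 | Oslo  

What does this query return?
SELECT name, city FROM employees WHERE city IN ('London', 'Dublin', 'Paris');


Filtering: city IN ('London', 'Dublin', 'Paris')
Matching: 2 rows

2 rows:
Nate, London
Rosa, Dublin


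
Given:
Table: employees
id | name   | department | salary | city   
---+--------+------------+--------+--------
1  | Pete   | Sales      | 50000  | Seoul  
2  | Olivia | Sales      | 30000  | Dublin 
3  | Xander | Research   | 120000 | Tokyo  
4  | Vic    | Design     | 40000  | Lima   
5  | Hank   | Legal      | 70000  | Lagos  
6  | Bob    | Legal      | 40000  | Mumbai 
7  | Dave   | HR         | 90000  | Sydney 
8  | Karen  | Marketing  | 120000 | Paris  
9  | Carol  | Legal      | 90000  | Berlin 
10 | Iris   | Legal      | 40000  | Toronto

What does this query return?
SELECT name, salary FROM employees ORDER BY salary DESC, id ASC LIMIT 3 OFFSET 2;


Sort by salary DESC (id ASC tiebreak), then skip 2 and take 3
Rows 3 through 5

3 rows:
Dave, 90000
Carol, 90000
Hank, 70000


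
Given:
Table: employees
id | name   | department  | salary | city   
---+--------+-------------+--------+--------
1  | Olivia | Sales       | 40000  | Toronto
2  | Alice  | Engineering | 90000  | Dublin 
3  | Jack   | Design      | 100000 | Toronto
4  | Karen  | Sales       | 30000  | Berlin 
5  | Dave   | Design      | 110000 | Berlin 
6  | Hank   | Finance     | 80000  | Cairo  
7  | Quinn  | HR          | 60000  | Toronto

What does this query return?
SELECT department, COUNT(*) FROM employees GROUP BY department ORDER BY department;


Assigning each row to its department group:
  Olivia -> Sales
  Alice -> Engineering
  Jack -> Design
  Karen -> Sales
  Dave -> Design
  Hank -> Finance
  Quinn -> HR


5 groups:
Design, 2
Engineering, 1
Finance, 1
HR, 1
Sales, 2


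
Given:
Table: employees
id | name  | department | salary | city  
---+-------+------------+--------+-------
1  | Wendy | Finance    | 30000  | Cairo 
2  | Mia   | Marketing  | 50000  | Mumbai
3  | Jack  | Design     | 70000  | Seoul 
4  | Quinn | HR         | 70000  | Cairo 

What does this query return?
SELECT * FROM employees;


SELECT * returns all 4 rows with all columns

4 rows:
1, Wendy, Finance, 30000, Cairo
2, Mia, Marketing, 50000, Mumbai
3, Jack, Design, 70000, Seoul
4, Quinn, HR, 70000, Cairo


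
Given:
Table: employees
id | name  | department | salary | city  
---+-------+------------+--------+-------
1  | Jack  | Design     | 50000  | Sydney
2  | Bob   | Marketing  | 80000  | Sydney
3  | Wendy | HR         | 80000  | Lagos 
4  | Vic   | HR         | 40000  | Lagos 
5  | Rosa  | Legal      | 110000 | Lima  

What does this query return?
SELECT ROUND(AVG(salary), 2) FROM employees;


SUM(salary) = 360000
COUNT = 5
ROUND(AVG, 2) = ROUND(360000 / 5, 2) = 72000.0

72000.0


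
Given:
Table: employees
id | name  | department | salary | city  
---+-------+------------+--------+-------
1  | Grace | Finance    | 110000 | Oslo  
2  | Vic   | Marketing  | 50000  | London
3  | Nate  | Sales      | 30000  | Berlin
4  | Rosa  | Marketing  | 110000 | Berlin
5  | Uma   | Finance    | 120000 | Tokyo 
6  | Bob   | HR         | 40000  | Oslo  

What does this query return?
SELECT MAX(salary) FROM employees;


Salaries: 110000, 50000, 30000, 110000, 120000, 40000
MAX = 120000

120000


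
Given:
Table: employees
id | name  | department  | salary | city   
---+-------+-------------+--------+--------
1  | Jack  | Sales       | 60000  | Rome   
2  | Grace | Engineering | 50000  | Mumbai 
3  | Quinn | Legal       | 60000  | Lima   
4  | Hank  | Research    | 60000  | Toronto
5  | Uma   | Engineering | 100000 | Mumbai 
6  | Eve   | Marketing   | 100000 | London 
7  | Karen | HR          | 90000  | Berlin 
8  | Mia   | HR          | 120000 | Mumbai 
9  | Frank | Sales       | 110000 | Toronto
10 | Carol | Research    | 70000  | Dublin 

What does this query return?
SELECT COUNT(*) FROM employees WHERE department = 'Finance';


Counting rows where department = 'Finance'


0


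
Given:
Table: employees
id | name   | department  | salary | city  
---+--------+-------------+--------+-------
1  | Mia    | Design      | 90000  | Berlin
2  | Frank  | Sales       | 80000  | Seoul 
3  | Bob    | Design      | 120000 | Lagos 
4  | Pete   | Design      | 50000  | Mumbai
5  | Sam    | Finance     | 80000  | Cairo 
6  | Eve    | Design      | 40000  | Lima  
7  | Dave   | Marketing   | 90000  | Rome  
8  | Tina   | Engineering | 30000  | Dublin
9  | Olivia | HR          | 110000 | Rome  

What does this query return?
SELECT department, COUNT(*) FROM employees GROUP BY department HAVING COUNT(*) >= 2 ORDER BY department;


Groups with count >= 2:
  Design: 4 -> PASS
  Engineering: 1 -> filtered out
  Finance: 1 -> filtered out
  HR: 1 -> filtered out
  Marketing: 1 -> filtered out
  Sales: 1 -> filtered out


1 groups:
Design, 4


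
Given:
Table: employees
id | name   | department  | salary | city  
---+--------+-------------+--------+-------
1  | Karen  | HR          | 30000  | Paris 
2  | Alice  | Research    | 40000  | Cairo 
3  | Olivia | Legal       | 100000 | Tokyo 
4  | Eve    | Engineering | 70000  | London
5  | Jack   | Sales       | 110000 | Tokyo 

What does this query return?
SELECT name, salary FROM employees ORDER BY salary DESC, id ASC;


Sorting by salary DESC, then id ASC for ties

5 rows:
Jack, 110000
Olivia, 100000
Eve, 70000
Alice, 40000
Karen, 30000


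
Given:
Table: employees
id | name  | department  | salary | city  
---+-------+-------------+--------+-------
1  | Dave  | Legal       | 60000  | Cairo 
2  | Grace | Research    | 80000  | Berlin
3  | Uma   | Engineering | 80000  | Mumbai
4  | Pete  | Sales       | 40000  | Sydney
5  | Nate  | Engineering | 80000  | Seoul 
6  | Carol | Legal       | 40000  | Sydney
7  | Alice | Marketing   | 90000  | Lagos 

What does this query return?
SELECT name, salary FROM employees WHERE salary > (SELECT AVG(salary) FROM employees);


Subquery: AVG(salary) = 67142.86
Filtering: salary > 67142.86
  Grace (80000) -> MATCH
  Uma (80000) -> MATCH
  Nate (80000) -> MATCH
  Alice (90000) -> MATCH


4 rows:
Grace, 80000
Uma, 80000
Nate, 80000
Alice, 90000


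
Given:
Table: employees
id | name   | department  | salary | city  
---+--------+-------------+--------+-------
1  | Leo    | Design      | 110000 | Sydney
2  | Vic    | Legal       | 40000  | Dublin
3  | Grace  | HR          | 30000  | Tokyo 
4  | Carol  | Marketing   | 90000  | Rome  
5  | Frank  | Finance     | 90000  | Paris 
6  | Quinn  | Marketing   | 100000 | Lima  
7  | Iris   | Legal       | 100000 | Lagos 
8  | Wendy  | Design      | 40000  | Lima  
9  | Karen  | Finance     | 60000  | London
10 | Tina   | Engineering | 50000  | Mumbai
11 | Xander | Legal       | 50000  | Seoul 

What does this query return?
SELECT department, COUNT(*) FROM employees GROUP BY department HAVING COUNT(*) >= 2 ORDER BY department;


Groups with count >= 2:
  Design: 2 -> PASS
  Finance: 2 -> PASS
  Legal: 3 -> PASS
  Marketing: 2 -> PASS
  Engineering: 1 -> filtered out
  HR: 1 -> filtered out


4 groups:
Design, 2
Finance, 2
Legal, 3
Marketing, 2


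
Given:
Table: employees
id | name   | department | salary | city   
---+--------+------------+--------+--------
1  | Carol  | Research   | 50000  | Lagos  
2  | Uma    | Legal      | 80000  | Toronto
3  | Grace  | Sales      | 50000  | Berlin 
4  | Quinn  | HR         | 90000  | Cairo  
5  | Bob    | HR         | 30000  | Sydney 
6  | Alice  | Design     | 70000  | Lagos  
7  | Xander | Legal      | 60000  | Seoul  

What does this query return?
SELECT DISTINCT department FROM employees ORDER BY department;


All 'department' values (row order): Research, Legal, Sales, HR, HR, Design, Legal
Removing duplicates leaves 5 unique value(s).

5 values:
Design
HR
Legal
Research
Sales


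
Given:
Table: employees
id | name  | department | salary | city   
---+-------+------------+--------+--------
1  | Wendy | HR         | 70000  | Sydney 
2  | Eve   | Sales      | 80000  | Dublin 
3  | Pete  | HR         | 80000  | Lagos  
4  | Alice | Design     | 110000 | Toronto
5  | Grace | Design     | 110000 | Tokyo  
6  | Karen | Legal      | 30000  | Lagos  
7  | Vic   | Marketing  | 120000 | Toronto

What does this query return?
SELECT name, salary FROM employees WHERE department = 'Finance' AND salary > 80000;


Filtering: department = 'Finance' AND salary > 80000
Matching: 0 rows

Empty result set (0 rows)


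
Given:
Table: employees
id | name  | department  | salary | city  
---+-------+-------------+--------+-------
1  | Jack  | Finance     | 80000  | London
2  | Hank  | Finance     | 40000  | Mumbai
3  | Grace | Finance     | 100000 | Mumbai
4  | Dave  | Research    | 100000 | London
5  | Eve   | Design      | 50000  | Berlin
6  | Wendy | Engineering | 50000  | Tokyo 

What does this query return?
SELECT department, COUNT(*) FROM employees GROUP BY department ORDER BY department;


Assigning each row to its department group:
  Jack -> Finance
  Hank -> Finance
  Grace -> Finance
  Dave -> Research
  Eve -> Design
  Wendy -> Engineering


4 groups:
Design, 1
Engineering, 1
Finance, 3
Research, 1


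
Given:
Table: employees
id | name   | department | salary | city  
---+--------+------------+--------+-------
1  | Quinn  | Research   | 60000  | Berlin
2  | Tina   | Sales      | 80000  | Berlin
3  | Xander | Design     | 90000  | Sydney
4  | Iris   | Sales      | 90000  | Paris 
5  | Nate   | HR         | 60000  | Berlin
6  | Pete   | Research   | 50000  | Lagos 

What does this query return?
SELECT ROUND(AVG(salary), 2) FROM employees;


SUM(salary) = 430000
COUNT = 6
ROUND(AVG, 2) = ROUND(430000 / 6, 2) = 71666.67

71666.67


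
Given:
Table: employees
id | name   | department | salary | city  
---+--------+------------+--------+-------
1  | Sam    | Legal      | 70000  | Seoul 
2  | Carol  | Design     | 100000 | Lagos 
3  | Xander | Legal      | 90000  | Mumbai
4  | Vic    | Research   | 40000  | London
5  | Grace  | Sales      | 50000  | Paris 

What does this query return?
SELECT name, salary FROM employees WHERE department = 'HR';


Filtering: department = 'HR'
Matching rows: 0

Empty result set (0 rows)


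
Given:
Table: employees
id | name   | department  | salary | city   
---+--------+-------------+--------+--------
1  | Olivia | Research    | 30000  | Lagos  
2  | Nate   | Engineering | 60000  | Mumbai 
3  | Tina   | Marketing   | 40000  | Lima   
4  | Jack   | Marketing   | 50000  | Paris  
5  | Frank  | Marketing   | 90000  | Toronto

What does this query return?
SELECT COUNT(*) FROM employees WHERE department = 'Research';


Counting rows where department = 'Research'
  Olivia -> MATCH


1


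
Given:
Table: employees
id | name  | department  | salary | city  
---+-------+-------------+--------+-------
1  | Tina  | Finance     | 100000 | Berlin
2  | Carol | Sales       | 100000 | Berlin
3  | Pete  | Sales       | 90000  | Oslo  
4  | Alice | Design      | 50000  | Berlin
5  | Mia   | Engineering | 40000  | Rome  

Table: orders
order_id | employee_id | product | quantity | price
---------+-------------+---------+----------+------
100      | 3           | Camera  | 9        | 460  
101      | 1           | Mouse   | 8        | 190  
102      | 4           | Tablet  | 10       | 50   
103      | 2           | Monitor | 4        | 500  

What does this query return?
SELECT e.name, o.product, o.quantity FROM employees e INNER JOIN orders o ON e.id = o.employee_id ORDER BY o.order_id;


Joining employees.id = orders.employee_id:
  employee Pete (id=3) -> order Camera
  employee Tina (id=1) -> order Mouse
  employee Alice (id=4) -> order Tablet
  employee Carol (id=2) -> order Monitor


4 rows:
Pete, Camera, 9
Tina, Mouse, 8
Alice, Tablet, 10
Carol, Monitor, 4


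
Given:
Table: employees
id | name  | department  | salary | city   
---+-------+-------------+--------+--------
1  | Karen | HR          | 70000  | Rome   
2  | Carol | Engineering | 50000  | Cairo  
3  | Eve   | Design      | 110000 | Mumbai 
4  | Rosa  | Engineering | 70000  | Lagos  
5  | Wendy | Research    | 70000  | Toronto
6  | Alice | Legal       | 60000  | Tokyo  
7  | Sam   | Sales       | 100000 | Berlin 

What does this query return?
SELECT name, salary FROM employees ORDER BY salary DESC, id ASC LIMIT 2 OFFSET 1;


Sort by salary DESC (id ASC tiebreak), then skip 1 and take 2
Rows 2 through 3

2 rows:
Sam, 100000
Karen, 70000


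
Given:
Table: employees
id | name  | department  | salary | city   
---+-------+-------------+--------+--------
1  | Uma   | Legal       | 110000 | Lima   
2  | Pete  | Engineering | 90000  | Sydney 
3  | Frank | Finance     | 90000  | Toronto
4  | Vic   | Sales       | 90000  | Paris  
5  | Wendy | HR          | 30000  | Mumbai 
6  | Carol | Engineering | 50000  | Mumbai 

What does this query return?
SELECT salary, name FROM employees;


Projecting columns: salary, name

6 rows:
110000, Uma
90000, Pete
90000, Frank
90000, Vic
30000, Wendy
50000, Carol


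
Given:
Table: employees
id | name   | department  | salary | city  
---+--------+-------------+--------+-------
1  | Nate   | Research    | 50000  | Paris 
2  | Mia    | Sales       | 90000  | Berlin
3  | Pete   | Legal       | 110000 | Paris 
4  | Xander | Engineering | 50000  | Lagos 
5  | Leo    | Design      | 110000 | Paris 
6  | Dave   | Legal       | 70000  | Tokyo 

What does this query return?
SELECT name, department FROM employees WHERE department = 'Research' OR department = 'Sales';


Filtering: department = 'Research' OR 'Sales'
Matching: 2 rows

2 rows:
Nate, Research
Mia, Sales


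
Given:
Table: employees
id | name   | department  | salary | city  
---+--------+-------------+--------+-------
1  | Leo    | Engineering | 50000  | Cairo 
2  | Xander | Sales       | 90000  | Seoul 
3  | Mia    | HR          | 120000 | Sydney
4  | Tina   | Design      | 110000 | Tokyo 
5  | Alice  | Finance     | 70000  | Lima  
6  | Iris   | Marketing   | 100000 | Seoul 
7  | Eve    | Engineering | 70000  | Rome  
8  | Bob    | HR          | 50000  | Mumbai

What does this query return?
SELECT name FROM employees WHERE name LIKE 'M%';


LIKE 'M%' matches names starting with 'M'
Matching: 1

1 rows:
Mia


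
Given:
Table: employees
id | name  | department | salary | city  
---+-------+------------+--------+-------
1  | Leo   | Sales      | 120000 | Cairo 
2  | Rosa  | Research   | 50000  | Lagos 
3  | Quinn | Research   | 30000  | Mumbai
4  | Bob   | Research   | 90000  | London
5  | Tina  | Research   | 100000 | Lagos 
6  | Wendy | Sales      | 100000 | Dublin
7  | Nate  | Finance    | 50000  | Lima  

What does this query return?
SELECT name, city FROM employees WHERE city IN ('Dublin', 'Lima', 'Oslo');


Filtering: city IN ('Dublin', 'Lima', 'Oslo')
Matching: 2 rows

2 rows:
Wendy, Dublin
Nate, Lima


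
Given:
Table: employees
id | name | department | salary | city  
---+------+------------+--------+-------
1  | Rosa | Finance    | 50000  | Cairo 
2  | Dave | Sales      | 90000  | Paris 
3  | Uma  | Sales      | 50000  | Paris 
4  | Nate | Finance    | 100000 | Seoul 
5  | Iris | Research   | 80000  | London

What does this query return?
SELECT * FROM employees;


SELECT * returns all 5 rows with all columns

5 rows:
1, Rosa, Finance, 50000, Cairo
2, Dave, Sales, 90000, Paris
3, Uma, Sales, 50000, Paris
4, Nate, Finance, 100000, Seoul
5, Iris, Research, 80000, London


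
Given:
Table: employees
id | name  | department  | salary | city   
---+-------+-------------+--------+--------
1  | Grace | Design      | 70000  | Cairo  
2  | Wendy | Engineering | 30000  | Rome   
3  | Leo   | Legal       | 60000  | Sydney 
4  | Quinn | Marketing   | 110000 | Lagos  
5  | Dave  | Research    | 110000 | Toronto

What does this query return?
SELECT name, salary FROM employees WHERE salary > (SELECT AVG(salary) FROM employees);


Subquery: AVG(salary) = 76000.0
Filtering: salary > 76000.0
  Quinn (110000) -> MATCH
  Dave (110000) -> MATCH


2 rows:
Quinn, 110000
Dave, 110000


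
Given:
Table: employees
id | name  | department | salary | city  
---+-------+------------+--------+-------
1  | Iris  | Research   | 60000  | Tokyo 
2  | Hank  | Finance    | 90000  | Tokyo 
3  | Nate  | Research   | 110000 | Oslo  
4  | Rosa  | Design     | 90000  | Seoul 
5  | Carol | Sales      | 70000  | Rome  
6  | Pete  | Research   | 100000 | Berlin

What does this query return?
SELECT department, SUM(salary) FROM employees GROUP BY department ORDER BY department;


Summing salary within each department:
  Design: 90000 = 90000
  Finance: 90000 = 90000
  Research: 60000 + 110000 + 100000 = 270000
  Sales: 70000 = 70000


4 groups:
Design, 90000
Finance, 90000
Research, 270000
Sales, 70000


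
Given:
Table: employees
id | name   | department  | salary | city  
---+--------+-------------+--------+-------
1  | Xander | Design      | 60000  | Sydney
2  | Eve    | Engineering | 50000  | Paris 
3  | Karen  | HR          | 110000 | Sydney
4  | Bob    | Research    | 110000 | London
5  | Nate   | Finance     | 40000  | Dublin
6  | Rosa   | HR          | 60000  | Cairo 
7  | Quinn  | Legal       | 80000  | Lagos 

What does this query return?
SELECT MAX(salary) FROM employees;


Salaries: 60000, 50000, 110000, 110000, 40000, 60000, 80000
MAX = 110000

110000


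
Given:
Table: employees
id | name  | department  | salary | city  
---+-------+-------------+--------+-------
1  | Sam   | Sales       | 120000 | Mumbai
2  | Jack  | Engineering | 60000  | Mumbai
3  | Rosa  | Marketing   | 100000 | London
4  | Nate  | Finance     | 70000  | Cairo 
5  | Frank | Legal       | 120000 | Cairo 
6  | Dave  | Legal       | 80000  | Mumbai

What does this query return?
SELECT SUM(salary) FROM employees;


SUM(salary) = 120000 + 60000 + 100000 + 70000 + 120000 + 80000 = 550000

550000


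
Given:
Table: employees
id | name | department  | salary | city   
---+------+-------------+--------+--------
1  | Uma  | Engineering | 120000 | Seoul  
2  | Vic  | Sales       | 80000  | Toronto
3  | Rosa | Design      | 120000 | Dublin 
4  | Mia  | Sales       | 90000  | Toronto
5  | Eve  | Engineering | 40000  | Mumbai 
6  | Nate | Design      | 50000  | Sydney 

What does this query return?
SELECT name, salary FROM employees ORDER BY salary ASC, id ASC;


Sorting by salary ASC, then id ASC for ties

6 rows:
Eve, 40000
Nate, 50000
Vic, 80000
Mia, 90000
Uma, 120000
Rosa, 120000


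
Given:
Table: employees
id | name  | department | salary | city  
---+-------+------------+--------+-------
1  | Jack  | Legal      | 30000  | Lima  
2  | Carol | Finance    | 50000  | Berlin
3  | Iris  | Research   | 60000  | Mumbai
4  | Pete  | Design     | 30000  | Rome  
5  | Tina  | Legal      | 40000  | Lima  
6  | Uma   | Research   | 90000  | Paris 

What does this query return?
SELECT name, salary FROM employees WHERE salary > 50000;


Filtering: salary > 50000
Matching: 2 rows

2 rows:
Iris, 60000
Uma, 90000


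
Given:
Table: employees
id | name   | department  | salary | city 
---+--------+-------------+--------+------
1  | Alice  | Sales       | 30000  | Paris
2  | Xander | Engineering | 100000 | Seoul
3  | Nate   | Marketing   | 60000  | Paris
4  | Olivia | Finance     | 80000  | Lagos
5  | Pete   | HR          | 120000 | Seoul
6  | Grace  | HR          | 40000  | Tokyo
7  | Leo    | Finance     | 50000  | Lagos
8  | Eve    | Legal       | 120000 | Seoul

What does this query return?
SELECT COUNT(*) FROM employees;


COUNT(*) counts all rows

8


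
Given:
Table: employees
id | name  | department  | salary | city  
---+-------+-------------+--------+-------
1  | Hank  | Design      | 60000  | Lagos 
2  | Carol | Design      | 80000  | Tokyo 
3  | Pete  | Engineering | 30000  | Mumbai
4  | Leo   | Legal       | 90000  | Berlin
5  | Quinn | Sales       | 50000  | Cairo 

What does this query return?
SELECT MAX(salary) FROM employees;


Salaries: 60000, 80000, 30000, 90000, 50000
MAX = 90000

90000


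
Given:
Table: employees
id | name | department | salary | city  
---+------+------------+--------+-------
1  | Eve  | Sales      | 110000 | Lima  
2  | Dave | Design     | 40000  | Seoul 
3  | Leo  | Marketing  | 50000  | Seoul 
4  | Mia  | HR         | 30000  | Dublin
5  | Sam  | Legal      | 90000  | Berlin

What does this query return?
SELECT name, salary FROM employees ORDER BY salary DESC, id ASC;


Sorting by salary DESC, then id ASC for ties

5 rows:
Eve, 110000
Sam, 90000
Leo, 50000
Dave, 40000
Mia, 30000


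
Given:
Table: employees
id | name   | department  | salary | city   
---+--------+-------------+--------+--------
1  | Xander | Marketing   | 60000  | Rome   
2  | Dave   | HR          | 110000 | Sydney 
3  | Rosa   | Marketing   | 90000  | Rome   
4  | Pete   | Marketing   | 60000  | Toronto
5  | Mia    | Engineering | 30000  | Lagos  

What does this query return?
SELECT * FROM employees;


SELECT * returns all 5 rows with all columns

5 rows:
1, Xander, Marketing, 60000, Rome
2, Dave, HR, 110000, Sydney
3, Rosa, Marketing, 90000, Rome
4, Pete, Marketing, 60000, Toronto
5, Mia, Engineering, 30000, Lagos


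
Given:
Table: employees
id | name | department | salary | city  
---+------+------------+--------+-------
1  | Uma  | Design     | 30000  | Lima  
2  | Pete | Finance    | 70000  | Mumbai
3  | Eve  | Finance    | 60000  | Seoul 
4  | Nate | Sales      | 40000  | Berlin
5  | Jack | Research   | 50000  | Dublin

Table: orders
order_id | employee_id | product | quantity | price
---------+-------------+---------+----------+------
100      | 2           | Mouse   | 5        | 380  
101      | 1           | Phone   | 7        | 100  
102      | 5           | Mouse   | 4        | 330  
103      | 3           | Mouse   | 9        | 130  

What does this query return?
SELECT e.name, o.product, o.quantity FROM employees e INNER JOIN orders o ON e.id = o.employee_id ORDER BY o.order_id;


Joining employees.id = orders.employee_id:
  employee Pete (id=2) -> order Mouse
  employee Uma (id=1) -> order Phone
  employee Jack (id=5) -> order Mouse
  employee Eve (id=3) -> order Mouse


4 rows:
Pete, Mouse, 5
Uma, Phone, 7
Jack, Mouse, 4
Eve, Mouse, 9


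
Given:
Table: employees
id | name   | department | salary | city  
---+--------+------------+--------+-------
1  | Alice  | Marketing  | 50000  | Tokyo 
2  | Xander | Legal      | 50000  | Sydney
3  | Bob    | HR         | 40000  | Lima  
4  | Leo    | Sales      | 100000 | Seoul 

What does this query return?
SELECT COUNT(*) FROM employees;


COUNT(*) counts all rows

4


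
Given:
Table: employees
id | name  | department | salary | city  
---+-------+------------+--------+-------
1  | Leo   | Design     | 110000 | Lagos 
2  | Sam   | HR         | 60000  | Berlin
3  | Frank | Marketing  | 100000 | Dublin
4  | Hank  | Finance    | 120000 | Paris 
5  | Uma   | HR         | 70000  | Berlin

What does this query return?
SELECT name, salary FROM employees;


Projecting columns: name, salary

5 rows:
Leo, 110000
Sam, 60000
Frank, 100000
Hank, 120000
Uma, 70000


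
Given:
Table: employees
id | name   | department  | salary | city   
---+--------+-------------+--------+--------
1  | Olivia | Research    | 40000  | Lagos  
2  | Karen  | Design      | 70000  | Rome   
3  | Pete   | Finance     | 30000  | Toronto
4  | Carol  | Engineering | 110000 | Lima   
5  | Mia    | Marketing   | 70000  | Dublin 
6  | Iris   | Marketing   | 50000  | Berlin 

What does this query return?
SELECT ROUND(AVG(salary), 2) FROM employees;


SUM(salary) = 370000
COUNT = 6
ROUND(AVG, 2) = ROUND(370000 / 6, 2) = 61666.67

61666.67


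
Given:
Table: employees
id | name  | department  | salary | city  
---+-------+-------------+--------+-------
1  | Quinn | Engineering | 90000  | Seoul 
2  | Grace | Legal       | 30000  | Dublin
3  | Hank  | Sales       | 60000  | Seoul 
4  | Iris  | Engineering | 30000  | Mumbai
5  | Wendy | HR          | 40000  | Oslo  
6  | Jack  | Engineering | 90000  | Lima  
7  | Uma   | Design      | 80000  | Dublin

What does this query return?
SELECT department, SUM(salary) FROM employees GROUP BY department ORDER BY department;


Summing salary within each department:
  Design: 80000 = 80000
  Engineering: 90000 + 30000 + 90000 = 210000
  HR: 40000 = 40000
  Legal: 30000 = 30000
  Sales: 60000 = 60000


5 groups:
Design, 80000
Engineering, 210000
HR, 40000
Legal, 30000
Sales, 60000


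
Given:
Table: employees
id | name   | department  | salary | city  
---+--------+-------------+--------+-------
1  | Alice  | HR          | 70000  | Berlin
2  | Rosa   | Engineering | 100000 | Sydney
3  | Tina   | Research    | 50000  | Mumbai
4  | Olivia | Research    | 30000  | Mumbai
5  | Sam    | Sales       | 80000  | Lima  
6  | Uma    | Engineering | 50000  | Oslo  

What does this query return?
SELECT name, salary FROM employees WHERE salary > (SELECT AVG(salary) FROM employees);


Subquery: AVG(salary) = 63333.33
Filtering: salary > 63333.33
  Alice (70000) -> MATCH
  Rosa (100000) -> MATCH
  Sam (80000) -> MATCH


3 rows:
Alice, 70000
Rosa, 100000
Sam, 80000


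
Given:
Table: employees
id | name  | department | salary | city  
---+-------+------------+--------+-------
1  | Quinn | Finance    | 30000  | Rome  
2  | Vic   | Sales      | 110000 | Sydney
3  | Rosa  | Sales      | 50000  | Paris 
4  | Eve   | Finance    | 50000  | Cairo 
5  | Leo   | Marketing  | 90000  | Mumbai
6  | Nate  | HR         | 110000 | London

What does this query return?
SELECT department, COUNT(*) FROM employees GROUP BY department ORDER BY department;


Assigning each row to its department group:
  Quinn -> Finance
  Vic -> Sales
  Rosa -> Sales
  Eve -> Finance
  Leo -> Marketing
  Nate -> HR


4 groups:
Finance, 2
HR, 1
Marketing, 1
Sales, 2


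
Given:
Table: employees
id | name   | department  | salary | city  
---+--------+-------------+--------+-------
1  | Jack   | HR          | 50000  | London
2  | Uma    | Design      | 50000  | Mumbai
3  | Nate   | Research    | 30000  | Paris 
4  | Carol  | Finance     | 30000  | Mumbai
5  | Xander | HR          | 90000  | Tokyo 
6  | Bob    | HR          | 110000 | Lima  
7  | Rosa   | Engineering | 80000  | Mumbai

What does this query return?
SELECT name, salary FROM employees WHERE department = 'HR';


Filtering: department = 'HR'
Matching rows: 3

3 rows:
Jack, 50000
Xander, 90000
Bob, 110000


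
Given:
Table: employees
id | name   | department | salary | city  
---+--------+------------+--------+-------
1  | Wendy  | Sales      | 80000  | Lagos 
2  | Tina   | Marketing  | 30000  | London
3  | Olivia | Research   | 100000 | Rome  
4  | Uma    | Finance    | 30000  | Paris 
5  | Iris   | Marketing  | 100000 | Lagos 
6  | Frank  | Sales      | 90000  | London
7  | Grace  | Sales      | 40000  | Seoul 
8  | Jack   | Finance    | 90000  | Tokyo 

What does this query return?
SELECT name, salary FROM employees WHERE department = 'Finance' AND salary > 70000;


Filtering: department = 'Finance' AND salary > 70000
Matching: 1 rows

1 rows:
Jack, 90000


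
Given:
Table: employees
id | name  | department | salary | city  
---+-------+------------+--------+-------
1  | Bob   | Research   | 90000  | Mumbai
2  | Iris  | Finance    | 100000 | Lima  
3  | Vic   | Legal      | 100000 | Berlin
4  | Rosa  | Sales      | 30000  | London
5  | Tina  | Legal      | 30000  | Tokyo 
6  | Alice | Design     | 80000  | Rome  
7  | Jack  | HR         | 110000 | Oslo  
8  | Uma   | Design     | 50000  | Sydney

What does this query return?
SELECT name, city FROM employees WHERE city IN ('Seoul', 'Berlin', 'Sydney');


Filtering: city IN ('Seoul', 'Berlin', 'Sydney')
Matching: 2 rows

2 rows:
Vic, Berlin
Uma, Sydney


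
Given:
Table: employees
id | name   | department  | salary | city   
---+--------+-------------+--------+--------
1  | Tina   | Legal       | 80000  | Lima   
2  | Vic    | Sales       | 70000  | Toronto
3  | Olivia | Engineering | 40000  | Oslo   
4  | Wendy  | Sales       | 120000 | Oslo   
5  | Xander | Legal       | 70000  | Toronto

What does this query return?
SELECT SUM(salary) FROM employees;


SUM(salary) = 80000 + 70000 + 40000 + 120000 + 70000 = 380000

380000


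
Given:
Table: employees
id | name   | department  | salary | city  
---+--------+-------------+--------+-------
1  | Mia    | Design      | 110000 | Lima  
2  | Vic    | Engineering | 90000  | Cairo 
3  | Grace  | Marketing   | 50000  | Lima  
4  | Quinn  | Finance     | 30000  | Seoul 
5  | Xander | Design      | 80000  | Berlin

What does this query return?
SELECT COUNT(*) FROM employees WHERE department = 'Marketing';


Counting rows where department = 'Marketing'
  Grace -> MATCH


1


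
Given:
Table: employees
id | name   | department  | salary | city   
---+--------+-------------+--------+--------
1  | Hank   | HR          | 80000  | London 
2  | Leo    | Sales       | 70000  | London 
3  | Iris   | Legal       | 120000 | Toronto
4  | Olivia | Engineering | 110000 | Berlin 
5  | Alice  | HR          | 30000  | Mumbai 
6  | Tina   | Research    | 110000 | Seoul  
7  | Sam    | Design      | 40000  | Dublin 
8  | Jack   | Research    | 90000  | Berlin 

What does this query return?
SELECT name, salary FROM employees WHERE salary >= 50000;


Filtering: salary >= 50000
Matching: 6 rows

6 rows:
Hank, 80000
Leo, 70000
Iris, 120000
Olivia, 110000
Tina, 110000
Jack, 90000


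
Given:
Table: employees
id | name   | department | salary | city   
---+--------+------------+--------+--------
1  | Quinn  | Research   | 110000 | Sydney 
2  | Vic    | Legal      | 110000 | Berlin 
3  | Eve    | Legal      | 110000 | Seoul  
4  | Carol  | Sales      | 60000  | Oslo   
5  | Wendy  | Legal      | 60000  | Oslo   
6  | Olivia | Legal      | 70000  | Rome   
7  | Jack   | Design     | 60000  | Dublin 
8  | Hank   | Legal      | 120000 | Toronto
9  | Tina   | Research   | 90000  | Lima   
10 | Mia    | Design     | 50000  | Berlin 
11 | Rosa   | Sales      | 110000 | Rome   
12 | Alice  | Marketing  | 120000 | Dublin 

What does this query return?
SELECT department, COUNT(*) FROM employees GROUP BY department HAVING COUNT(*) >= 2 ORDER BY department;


Groups with count >= 2:
  Design: 2 -> PASS
  Legal: 5 -> PASS
  Research: 2 -> PASS
  Sales: 2 -> PASS
  Marketing: 1 -> filtered out


4 groups:
Design, 2
Legal, 5
Research, 2
Sales, 2


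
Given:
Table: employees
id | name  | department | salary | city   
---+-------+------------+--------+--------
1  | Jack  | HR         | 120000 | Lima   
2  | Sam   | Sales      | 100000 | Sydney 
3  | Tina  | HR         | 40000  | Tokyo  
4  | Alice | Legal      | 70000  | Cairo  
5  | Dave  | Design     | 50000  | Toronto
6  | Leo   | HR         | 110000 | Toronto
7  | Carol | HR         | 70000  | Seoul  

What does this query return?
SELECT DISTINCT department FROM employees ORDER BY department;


All 'department' values (row order): HR, Sales, HR, Legal, Design, HR, HR
Removing duplicates leaves 4 unique value(s).

4 values:
Design
HR
Legal
Sales


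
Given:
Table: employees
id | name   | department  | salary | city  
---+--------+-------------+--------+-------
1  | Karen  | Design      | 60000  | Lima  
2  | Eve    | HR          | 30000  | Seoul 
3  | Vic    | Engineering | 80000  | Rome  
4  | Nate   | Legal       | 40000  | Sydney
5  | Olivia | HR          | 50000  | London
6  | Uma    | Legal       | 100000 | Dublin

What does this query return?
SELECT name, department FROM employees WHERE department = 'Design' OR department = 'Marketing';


Filtering: department = 'Design' OR 'Marketing'
Matching: 1 rows

1 rows:
Karen, Design


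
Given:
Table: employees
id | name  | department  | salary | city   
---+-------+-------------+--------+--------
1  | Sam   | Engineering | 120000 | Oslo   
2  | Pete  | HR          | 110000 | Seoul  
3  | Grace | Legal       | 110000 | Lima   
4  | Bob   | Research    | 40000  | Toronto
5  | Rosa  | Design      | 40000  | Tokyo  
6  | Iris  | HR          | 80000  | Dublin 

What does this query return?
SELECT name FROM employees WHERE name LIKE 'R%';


LIKE 'R%' matches names starting with 'R'
Matching: 1

1 rows:
Rosa


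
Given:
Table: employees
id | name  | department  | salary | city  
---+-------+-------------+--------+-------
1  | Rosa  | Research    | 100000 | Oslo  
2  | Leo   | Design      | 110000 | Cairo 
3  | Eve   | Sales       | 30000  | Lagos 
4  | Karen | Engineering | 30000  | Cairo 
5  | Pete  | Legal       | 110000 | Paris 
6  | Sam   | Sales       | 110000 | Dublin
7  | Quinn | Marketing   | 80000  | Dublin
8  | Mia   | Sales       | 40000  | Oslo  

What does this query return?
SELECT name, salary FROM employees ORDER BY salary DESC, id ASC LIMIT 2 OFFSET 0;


Sort by salary DESC (id ASC tiebreak), then skip 0 and take 2
Rows 1 through 2

2 rows:
Leo, 110000
Pete, 110000


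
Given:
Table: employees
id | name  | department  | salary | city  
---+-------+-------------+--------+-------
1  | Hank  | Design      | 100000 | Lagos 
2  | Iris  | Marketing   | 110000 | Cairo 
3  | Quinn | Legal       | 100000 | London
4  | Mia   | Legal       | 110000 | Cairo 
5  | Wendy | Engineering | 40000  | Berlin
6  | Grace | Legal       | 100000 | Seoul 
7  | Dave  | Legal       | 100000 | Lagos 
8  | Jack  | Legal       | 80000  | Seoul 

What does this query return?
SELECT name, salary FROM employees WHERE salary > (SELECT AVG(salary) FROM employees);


Subquery: AVG(salary) = 92500.0
Filtering: salary > 92500.0
  Hank (100000) -> MATCH
  Iris (110000) -> MATCH
  Quinn (100000) -> MATCH
  Mia (110000) -> MATCH
  Grace (100000) -> MATCH
  Dave (100000) -> MATCH


6 rows:
Hank, 100000
Iris, 110000
Quinn, 100000
Mia, 110000
Grace, 100000
Dave, 100000


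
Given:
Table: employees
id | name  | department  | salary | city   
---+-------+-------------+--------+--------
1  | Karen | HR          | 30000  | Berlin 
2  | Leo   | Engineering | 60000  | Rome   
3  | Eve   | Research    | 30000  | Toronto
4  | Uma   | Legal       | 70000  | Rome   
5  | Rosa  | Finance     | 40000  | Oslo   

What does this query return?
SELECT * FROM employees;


SELECT * returns all 5 rows with all columns

5 rows:
1, Karen, HR, 30000, Berlin
2, Leo, Engineering, 60000, Rome
3, Eve, Research, 30000, Toronto
4, Uma, Legal, 70000, Rome
5, Rosa, Finance, 40000, Oslo


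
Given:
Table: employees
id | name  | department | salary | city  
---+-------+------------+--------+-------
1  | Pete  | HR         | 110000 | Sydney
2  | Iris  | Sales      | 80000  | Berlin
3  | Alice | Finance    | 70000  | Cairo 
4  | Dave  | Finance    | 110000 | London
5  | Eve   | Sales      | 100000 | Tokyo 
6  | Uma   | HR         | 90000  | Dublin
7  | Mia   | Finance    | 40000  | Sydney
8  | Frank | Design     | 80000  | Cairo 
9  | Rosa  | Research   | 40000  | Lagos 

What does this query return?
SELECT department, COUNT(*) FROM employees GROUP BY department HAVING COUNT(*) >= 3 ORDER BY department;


Groups with count >= 3:
  Finance: 3 -> PASS
  Design: 1 -> filtered out
  HR: 2 -> filtered out
  Research: 1 -> filtered out
  Sales: 2 -> filtered out


1 groups:
Finance, 3


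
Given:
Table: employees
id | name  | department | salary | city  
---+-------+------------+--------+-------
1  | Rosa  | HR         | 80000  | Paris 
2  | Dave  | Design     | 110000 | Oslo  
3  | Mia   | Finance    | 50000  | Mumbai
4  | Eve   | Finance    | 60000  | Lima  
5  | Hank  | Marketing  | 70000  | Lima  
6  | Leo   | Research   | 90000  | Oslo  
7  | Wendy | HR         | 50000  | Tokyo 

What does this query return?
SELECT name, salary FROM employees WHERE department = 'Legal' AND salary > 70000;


Filtering: department = 'Legal' AND salary > 70000
Matching: 0 rows

Empty result set (0 rows)


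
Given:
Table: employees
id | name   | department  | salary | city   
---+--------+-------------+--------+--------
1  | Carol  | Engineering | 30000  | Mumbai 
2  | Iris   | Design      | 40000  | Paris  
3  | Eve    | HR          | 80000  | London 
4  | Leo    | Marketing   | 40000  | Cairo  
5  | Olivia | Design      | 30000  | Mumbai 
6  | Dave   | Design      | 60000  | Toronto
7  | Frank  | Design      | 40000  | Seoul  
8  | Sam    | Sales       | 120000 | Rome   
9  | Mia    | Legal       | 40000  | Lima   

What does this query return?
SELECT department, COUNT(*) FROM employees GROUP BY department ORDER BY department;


Assigning each row to its department group:
  Carol -> Engineering
  Iris -> Design
  Eve -> HR
  Leo -> Marketing
  Olivia -> Design
  Dave -> Design
  Frank -> Design
  Sam -> Sales
  Mia -> Legal


6 groups:
Design, 4
Engineering, 1
HR, 1
Legal, 1
Marketing, 1
Sales, 1


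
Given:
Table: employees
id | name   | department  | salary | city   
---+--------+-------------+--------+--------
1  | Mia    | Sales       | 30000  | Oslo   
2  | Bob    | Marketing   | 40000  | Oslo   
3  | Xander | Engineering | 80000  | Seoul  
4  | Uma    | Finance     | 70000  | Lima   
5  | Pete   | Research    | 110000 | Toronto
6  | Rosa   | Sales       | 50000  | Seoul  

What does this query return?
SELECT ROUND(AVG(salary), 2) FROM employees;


SUM(salary) = 380000
COUNT = 6
ROUND(AVG, 2) = ROUND(380000 / 6, 2) = 63333.33

63333.33


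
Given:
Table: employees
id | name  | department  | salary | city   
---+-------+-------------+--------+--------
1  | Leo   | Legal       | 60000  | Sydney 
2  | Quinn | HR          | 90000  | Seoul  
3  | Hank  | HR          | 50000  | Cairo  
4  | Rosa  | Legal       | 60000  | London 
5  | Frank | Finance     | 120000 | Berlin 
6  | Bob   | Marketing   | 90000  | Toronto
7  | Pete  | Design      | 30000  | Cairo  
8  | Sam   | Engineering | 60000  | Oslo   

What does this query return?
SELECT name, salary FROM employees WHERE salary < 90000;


Filtering: salary < 90000
Matching: 5 rows

5 rows:
Leo, 60000
Hank, 50000
Rosa, 60000
Pete, 30000
Sam, 60000


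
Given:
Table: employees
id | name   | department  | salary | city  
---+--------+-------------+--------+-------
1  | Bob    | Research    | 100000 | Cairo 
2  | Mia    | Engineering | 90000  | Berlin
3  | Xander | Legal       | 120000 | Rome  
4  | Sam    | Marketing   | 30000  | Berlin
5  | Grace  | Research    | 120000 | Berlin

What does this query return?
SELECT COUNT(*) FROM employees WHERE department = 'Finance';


Counting rows where department = 'Finance'


0
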